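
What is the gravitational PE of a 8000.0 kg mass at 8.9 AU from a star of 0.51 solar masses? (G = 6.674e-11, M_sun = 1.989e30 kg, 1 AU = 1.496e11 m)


M = 0.51 * 1.989e30 kg = 1.01439e+30 kg; r = 8.9 AU * 1.496e11 m/AU = 1.33144e+12 m. U = -GM*m/r = -(6.674e-11 * 1.01439e+30 * 8000.0) / 1.33144e+12 = -4.068e+11

-4.068e+11 J


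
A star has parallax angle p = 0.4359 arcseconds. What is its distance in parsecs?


d = 1/p = 1/0.4359 = 2.2941

2.2941 pc


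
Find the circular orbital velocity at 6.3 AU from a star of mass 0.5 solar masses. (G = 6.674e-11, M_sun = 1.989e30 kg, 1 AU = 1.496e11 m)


v = sqrt(GM/r) = sqrt(6.674e-11 * 9.945e+29 / 9.425e+11) = 8391.8831

8391.8831 m/s


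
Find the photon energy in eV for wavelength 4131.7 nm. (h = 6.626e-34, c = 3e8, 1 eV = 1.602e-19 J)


E = hc/lambda = 6.626e-34 * 3e8 / 4.132e-06 = 4.811e-20 J = 0.3003 eV

0.3003 eV


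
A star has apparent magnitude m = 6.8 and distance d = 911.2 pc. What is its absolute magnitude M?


M = m - 5*log10(d) + 5 = 6.8 - 5*log10(911.2) + 5 = -2.9981

-2.9981


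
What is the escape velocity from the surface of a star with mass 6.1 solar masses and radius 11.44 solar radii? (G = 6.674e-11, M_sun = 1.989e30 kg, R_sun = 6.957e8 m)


M = 6.1 * 1.989e30 kg = 1.21329e+31 kg; R = 11.44 * 6.957e8 m = 7.958808e+09 m. v_esc = sqrt(2GM/R) = sqrt(2 * 6.674e-11 * 1.21329e+31 / 7.958808e+09) = 451093.3182

451093.3182 m/s


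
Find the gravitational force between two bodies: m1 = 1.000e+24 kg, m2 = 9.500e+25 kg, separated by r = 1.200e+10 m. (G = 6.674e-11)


F = G*m1*m2/r^2 = 6.674e-11 * 1.000e+24 * 9.500e+25 / (1.200e+10)^2 = 6.674e-11 * 9.500e+49 / 1.440e+20 = 4.403e+19

4.403e+19 N


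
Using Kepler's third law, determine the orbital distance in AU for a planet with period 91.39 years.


a = P^(2/3) = 91.39^(2/3) = 20.2892

20.2892 AU


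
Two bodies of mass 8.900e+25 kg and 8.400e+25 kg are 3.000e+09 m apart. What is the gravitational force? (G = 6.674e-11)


F = G*m1*m2/r^2 = 6.674e-11 * 8.900e+25 * 8.400e+25 / (3.000e+09)^2 = 6.674e-11 * 7.476e+51 / 9.000e+18 = 5.544e+22

5.544e+22 N


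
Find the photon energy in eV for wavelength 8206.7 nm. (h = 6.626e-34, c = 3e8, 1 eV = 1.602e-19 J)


E = hc/lambda = 6.626e-34 * 3e8 / 8.207e-06 = 2.422e-20 J = 0.1512 eV

0.1512 eV


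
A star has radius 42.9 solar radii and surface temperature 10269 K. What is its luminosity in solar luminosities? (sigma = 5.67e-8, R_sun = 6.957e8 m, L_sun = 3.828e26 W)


R = 42.9 * 6.957e8 m = 2.984553e+10 m. L = 4*pi*R^2*sigma*T^4 = 4*pi*(2.984553e+10)^2 * 5.67e-8 * 10269^4 = 7.057715202e+30 W. L/L_sun = 7.057715202e+30 / 3.828e26 = 18437.0826

18437.0826 L_sun


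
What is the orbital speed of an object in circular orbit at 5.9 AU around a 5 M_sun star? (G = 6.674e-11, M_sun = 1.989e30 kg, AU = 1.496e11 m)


v = sqrt(GM/r) = sqrt(6.674e-11 * 9.945e+30 / 8.826e+11) = 27422.2883

27422.2883 m/s


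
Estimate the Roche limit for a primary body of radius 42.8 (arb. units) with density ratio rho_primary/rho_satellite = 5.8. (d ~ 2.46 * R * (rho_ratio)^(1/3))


d_Roche = 2.46 * 42.8 * 5.8^(1/3) = 189.1711

189.1711


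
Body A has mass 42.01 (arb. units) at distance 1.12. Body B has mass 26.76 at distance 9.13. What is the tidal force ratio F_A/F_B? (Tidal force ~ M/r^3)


Ratio = (M1/r1^3) / (M2/r2^3) = (42.01/1.12^3) / (26.76/9.13^3) = 850.4031

850.4031


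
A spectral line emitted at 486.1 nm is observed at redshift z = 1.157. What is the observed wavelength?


lam_obs = lam_emit * (1 + z) = 486.1 * (1 + 1.157) = 1048.5177

1048.5177 nm


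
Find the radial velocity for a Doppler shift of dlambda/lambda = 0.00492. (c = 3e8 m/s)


v = (dlambda/lambda) * c = 0.00492 * 3e8 = 1.476e+06

1.476e+06 m/s


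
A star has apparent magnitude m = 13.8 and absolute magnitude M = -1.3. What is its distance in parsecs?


d = 10^((m - M + 5)/5) = 10^((13.8 - -1.3 + 5)/5) = 10471.2855

10471.2855 pc


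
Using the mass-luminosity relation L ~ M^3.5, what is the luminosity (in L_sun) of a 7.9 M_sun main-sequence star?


L/L_sun = (M/M_sun)^3.5 = 7.9^3.5 = 1385.7817

1385.7817 L_sun


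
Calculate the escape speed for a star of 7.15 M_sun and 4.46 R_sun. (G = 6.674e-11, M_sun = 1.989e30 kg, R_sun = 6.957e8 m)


M = 7.15 * 1.989e30 kg = 1.422135e+31 kg; R = 4.46 * 6.957e8 m = 3.102822e+09 m. v_esc = sqrt(2GM/R) = sqrt(2 * 6.674e-11 * 1.422135e+31 / 3.102822e+09) = 782168.0653

782168.0653 m/s


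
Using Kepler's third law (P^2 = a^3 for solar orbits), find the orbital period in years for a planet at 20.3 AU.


P = a^(3/2) = 20.3^1.5 = 91.4627

91.4627 years


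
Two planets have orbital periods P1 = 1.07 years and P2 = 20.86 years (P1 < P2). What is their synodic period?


1/P_syn = |1/P1 - 1/P2| = |1/1.07 - 1/20.86| => P_syn = 1.1279

1.1279 years


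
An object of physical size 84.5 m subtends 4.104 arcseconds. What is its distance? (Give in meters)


D = size / theta_rad, theta_rad = 4.104 * pi/(180*3600) = 1.990e-05, D = 4.247e+06

4.247e+06 m


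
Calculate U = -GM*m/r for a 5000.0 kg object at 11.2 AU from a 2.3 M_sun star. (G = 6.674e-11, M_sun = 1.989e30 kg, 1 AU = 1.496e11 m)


M = 2.3 * 1.989e30 kg = 4.5747e+30 kg; r = 11.2 AU * 1.496e11 m/AU = 1.67552e+12 m. U = -GM*m/r = -(6.674e-11 * 4.5747e+30 * 5000.0) / 1.67552e+12 = -9.111e+11

-9.111e+11 J


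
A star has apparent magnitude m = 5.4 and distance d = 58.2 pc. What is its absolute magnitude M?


M = m - 5*log10(d) + 5 = 5.4 - 5*log10(58.2) + 5 = 1.5754

1.5754


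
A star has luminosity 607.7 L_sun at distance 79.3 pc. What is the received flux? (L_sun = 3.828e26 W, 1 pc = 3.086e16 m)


F = L / (4*pi*d^2) = 2.326e+29 / (4*pi*(2.447e+18)^2) = 3.091e-09

3.091e-09 W/m^2


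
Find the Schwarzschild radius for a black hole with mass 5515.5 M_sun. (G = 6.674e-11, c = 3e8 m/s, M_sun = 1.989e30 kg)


M = 5515.5 * 1.989e30 kg = 1.09703295e+34 kg. rs = 2GM/c^2 = 2 * 6.674e-11 * 1.09703295e+34 / (3e8)^2 = 1.627e+07

1.627e+07 m


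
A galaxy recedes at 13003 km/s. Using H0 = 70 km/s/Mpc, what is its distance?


d = v / H0 = 13003 / 70 = 185.7571

185.7571 Mpc


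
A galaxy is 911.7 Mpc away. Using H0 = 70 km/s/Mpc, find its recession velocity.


v = H0 * d = 70 * 911.7 = 63819.0

63819.0 km/s


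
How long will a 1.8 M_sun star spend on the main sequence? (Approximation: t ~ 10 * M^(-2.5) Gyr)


t = 10 * M^(-2.5) = 10 * 1.8^(-2.5) = 2.3005

2.3005 Gyr


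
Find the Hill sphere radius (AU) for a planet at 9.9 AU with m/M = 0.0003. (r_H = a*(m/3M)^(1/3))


r_H = a * (m/3M)^(1/3) = 9.9 * (0.0003/3)^(1/3) = 0.4595

0.4595 AU


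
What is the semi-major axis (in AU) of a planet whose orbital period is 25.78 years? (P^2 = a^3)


a = P^(2/3) = 25.78^(2/3) = 8.7268

8.7268 AU


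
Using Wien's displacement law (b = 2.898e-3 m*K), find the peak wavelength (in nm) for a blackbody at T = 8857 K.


lam_max = b / T = 2.898e-3 / 8857 = 3.272e-07 m = 327.1988 nm

327.1988 nm


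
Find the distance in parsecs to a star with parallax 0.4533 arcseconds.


d = 1/p = 1/0.4533 = 2.206

2.206 pc


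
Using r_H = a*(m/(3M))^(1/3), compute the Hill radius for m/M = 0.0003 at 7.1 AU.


r_H = a * (m/3M)^(1/3) = 7.1 * (0.0003/3)^(1/3) = 0.3296

0.3296 AU


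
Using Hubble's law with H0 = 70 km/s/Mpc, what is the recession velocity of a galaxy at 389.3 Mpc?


v = H0 * d = 70 * 389.3 = 27251.0

27251.0 km/s


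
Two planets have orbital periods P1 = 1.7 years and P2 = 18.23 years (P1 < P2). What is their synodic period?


1/P_syn = |1/P1 - 1/P2| = |1/1.7 - 1/18.23| => P_syn = 1.8748

1.8748 years


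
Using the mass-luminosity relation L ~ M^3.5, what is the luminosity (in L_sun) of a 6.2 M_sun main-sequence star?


L/L_sun = (M/M_sun)^3.5 = 6.2^3.5 = 593.4319

593.4319 L_sun


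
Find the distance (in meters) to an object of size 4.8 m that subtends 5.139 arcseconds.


D = size / theta_rad, theta_rad = 5.139 * pi/(180*3600) = 2.491e-05, D = 192658.3129

192658.3129 m


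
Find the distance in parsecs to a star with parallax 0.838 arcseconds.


d = 1/p = 1/0.838 = 1.1933

1.1933 pc


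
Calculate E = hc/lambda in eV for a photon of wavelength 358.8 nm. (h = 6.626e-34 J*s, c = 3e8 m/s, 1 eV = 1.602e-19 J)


E = hc/lambda = 6.626e-34 * 3e8 / 3.588e-07 = 5.540e-19 J = 3.4583 eV

3.4583 eV


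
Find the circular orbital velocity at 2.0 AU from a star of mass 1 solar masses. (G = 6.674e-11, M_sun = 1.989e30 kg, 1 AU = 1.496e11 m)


v = sqrt(GM/r) = sqrt(6.674e-11 * 1.989e+30 / 2.992e+11) = 21063.4593

21063.4593 m/s


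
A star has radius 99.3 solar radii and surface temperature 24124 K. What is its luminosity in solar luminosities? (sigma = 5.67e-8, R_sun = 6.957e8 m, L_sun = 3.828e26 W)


R = 99.3 * 6.957e8 m = 6.908301e+10 m. L = 4*pi*R^2*sigma*T^4 = 4*pi*(6.908301e+10)^2 * 5.67e-8 * 24124^4 = 1.151682336e+33 W. L/L_sun = 1.151682336e+33 / 3.828e26 = 3.009e+06

3.009e+06 L_sun


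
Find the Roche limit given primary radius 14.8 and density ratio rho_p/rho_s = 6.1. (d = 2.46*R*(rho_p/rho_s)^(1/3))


d_Roche = 2.46 * 14.8 * 6.1^(1/3) = 66.5232

66.5232


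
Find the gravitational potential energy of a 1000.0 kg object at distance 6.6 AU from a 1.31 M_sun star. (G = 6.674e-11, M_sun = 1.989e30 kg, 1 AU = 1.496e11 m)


M = 1.31 * 1.989e30 kg = 2.60559e+30 kg; r = 6.6 AU * 1.496e11 m/AU = 9.8736e+11 m. U = -GM*m/r = -(6.674e-11 * 2.60559e+30 * 1000.0) / 9.8736e+11 = -1.761e+11

-1.761e+11 J


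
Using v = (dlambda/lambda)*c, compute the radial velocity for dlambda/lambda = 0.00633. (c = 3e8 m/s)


v = (dlambda/lambda) * c = 0.00633 * 3e8 = 1.899e+06

1.899e+06 m/s


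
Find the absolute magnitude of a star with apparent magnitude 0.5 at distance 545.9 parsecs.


M = m - 5*log10(d) + 5 = 0.5 - 5*log10(545.9) + 5 = -8.1856

-8.1856


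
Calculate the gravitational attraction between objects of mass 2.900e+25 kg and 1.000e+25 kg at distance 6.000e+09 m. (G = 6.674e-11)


F = G*m1*m2/r^2 = 6.674e-11 * 2.900e+25 * 1.000e+25 / (6.000e+09)^2 = 6.674e-11 * 2.900e+50 / 3.600e+19 = 5.376e+20

5.376e+20 N


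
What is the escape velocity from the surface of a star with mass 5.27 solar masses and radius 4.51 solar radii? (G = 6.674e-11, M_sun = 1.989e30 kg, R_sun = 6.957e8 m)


M = 5.27 * 1.989e30 kg = 1.048203e+31 kg; R = 4.51 * 6.957e8 m = 3.137607e+09 m. v_esc = sqrt(2GM/R) = sqrt(2 * 6.674e-11 * 1.048203e+31 / 3.137607e+09) = 667777.1058

667777.1058 m/s


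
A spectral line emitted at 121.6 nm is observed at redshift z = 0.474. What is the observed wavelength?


lam_obs = lam_emit * (1 + z) = 121.6 * (1 + 0.474) = 179.2384

179.2384 nm


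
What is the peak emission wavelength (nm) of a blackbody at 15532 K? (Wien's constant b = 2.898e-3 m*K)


lam_max = b / T = 2.898e-3 / 15532 = 1.866e-07 m = 186.5825 nm

186.5825 nm


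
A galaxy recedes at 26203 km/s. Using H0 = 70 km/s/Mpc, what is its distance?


d = v / H0 = 26203 / 70 = 374.3286

374.3286 Mpc


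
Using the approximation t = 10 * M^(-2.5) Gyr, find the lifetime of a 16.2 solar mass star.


t = 10 * M^(-2.5) = 10 * 16.2^(-2.5) = 0.0095

0.0095 Gyr


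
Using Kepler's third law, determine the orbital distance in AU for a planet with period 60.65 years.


a = P^(2/3) = 60.65^(2/3) = 15.4367

15.4367 AU


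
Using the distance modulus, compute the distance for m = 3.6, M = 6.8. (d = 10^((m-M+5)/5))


d = 10^((m - M + 5)/5) = 10^((3.6 - 6.8 + 5)/5) = 2.2909

2.2909 pc


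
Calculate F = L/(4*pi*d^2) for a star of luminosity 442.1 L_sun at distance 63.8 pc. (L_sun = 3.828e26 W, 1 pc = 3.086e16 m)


F = L / (4*pi*d^2) = 1.692e+29 / (4*pi*(1.969e+18)^2) = 3.474e-09

3.474e-09 W/m^2


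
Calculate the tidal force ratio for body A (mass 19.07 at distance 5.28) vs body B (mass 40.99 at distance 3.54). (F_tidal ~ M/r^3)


Ratio = (M1/r1^3) / (M2/r2^3) = (19.07/5.28^3) / (40.99/3.54^3) = 0.1402

0.1402


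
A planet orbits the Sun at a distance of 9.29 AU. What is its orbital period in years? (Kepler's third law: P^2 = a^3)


P = a^(3/2) = 9.29^1.5 = 28.3155

28.3155 years


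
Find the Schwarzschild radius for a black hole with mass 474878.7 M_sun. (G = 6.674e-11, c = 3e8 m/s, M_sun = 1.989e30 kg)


M = 474878.7 * 1.989e30 kg = 9.445337343e+35 kg. rs = 2GM/c^2 = 2 * 6.674e-11 * 9.445337343e+35 / (3e8)^2 = 1.401e+09

1.401e+09 m


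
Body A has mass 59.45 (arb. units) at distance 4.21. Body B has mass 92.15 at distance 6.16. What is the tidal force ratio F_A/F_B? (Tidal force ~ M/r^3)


Ratio = (M1/r1^3) / (M2/r2^3) = (59.45/4.21^3) / (92.15/6.16^3) = 2.0209

2.0209


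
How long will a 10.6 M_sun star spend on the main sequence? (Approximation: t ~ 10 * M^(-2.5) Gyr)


t = 10 * M^(-2.5) = 10 * 10.6^(-2.5) = 0.0273

0.0273 Gyr


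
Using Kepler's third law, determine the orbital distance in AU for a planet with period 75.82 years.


a = P^(2/3) = 75.82^(2/3) = 17.9139

17.9139 AU


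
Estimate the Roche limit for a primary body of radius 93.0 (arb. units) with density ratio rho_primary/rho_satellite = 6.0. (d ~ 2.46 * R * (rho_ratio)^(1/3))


d_Roche = 2.46 * 93.0 * 6.0^(1/3) = 415.7208

415.7208


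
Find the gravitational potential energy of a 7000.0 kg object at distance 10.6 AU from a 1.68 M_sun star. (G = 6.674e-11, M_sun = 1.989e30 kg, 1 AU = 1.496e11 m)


M = 1.68 * 1.989e30 kg = 3.34152e+30 kg; r = 10.6 AU * 1.496e11 m/AU = 1.58576e+12 m. U = -GM*m/r = -(6.674e-11 * 3.34152e+30 * 7000.0) / 1.58576e+12 = -9.844e+11

-9.844e+11 J


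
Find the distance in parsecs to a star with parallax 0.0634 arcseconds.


d = 1/p = 1/0.0634 = 15.7729

15.7729 pc


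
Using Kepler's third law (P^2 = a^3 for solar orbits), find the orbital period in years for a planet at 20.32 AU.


P = a^(3/2) = 20.32^1.5 = 91.5979

91.5979 years


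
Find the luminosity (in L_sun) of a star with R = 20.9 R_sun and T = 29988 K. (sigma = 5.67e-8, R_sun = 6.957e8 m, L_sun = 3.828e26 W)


R = 20.9 * 6.957e8 m = 1.454013e+10 m. L = 4*pi*R^2*sigma*T^4 = 4*pi*(1.454013e+10)^2 * 5.67e-8 * 29988^4 = 1.218202568e+32 W. L/L_sun = 1.218202568e+32 / 3.828e26 = 318234.7355

318234.7355 L_sun


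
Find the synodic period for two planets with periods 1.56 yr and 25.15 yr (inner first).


1/P_syn = |1/P1 - 1/P2| = |1/1.56 - 1/25.15| => P_syn = 1.6632

1.6632 years


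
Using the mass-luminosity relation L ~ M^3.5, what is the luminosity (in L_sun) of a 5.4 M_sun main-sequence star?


L/L_sun = (M/M_sun)^3.5 = 5.4^3.5 = 365.9133

365.9133 L_sun


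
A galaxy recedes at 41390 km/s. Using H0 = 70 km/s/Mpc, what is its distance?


d = v / H0 = 41390 / 70 = 591.2857

591.2857 Mpc


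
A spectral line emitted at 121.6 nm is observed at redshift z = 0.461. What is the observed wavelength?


lam_obs = lam_emit * (1 + z) = 121.6 * (1 + 0.461) = 177.6576

177.6576 nm


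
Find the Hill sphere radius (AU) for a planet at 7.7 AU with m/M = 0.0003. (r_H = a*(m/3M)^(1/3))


r_H = a * (m/3M)^(1/3) = 7.7 * (0.0003/3)^(1/3) = 0.3574

0.3574 AU


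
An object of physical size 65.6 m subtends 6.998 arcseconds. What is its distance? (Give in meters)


D = size / theta_rad, theta_rad = 6.998 * pi/(180*3600) = 3.393e-05, D = 1.934e+06

1.934e+06 m


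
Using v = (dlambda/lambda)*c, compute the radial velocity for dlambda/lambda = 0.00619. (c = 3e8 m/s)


v = (dlambda/lambda) * c = 0.00619 * 3e8 = 1.857e+06

1.857e+06 m/s


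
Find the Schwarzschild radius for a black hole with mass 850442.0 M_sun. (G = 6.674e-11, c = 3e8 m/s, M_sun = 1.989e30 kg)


M = 850442.0 * 1.989e30 kg = 1.691529138e+36 kg. rs = 2GM/c^2 = 2 * 6.674e-11 * 1.691529138e+36 / (3e8)^2 = 2.509e+09

2.509e+09 m


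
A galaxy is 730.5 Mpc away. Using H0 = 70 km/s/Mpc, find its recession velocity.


v = H0 * d = 70 * 730.5 = 51135.0

51135.0 km/s


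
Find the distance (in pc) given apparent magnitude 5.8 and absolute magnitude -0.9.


d = 10^((m - M + 5)/5) = 10^((5.8 - -0.9 + 5)/5) = 218.7762

218.7762 pc


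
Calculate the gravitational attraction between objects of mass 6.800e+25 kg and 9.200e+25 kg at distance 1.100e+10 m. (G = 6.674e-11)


F = G*m1*m2/r^2 = 6.674e-11 * 6.800e+25 * 9.200e+25 / (1.100e+10)^2 = 6.674e-11 * 6.256e+51 / 1.210e+20 = 3.451e+21

3.451e+21 N


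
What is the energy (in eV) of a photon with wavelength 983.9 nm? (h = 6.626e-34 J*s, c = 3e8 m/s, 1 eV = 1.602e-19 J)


E = hc/lambda = 6.626e-34 * 3e8 / 9.839e-07 = 2.020e-19 J = 1.2611 eV

1.2611 eV


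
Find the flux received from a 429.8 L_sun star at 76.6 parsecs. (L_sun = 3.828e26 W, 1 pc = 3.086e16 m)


F = L / (4*pi*d^2) = 1.645e+29 / (4*pi*(2.364e+18)^2) = 2.343e-09

2.343e-09 W/m^2


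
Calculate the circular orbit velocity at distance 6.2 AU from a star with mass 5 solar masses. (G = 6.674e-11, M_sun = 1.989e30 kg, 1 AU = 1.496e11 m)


v = sqrt(GM/r) = sqrt(6.674e-11 * 9.945e+30 / 9.275e+11) = 26750.6201

26750.6201 m/s


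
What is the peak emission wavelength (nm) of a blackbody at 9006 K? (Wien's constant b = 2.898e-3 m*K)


lam_max = b / T = 2.898e-3 / 9006 = 3.218e-07 m = 321.7855 nm

321.7855 nm


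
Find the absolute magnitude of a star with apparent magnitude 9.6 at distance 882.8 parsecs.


M = m - 5*log10(d) + 5 = 9.6 - 5*log10(882.8) + 5 = -0.1293

-0.1293


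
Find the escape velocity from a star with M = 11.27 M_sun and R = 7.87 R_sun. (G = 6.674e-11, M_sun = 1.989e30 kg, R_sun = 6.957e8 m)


M = 11.27 * 1.989e30 kg = 2.241603e+31 kg; R = 7.87 * 6.957e8 m = 5.475159e+09 m. v_esc = sqrt(2GM/R) = sqrt(2 * 6.674e-11 * 2.241603e+31 / 5.475159e+09) = 739246.1659

739246.1659 m/s


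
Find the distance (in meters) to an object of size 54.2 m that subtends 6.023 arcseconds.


D = size / theta_rad, theta_rad = 6.023 * pi/(180*3600) = 2.920e-05, D = 1.856e+06

1.856e+06 m


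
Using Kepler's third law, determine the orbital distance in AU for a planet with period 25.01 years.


a = P^(2/3) = 25.01^(2/3) = 8.5522

8.5522 AU


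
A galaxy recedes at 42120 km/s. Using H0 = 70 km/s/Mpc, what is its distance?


d = v / H0 = 42120 / 70 = 601.7143

601.7143 Mpc


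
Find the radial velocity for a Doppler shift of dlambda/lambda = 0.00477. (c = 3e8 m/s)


v = (dlambda/lambda) * c = 0.00477 * 3e8 = 1.431e+06

1.431e+06 m/s


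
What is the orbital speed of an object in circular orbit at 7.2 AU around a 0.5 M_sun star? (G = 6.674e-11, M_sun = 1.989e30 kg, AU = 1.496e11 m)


v = sqrt(GM/r) = sqrt(6.674e-11 * 9.945e+29 / 1.077e+12) = 7849.8878

7849.8878 m/s


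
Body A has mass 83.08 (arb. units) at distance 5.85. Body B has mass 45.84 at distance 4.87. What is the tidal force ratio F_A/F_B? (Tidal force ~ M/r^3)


Ratio = (M1/r1^3) / (M2/r2^3) = (83.08/5.85^3) / (45.84/4.87^3) = 1.0456

1.0456


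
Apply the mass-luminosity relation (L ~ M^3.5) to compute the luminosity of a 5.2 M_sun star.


L/L_sun = (M/M_sun)^3.5 = 5.2^3.5 = 320.6356

320.6356 L_sun


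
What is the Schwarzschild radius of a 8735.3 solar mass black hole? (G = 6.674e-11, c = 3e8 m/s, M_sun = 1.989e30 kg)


M = 8735.3 * 1.989e30 kg = 1.73745117e+34 kg. rs = 2GM/c^2 = 2 * 6.674e-11 * 1.73745117e+34 / (3e8)^2 = 2.577e+07

2.577e+07 m


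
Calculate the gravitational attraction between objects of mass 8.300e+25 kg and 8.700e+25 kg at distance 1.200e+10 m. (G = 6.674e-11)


F = G*m1*m2/r^2 = 6.674e-11 * 8.300e+25 * 8.700e+25 / (1.200e+10)^2 = 6.674e-11 * 7.221e+51 / 1.440e+20 = 3.347e+21

3.347e+21 N


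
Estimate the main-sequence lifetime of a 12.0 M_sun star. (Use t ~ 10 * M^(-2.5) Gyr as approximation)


t = 10 * M^(-2.5) = 10 * 12.0^(-2.5) = 0.02

0.02 Gyr


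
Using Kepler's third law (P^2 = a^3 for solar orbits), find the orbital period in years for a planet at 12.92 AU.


P = a^(3/2) = 12.92^1.5 = 46.4402

46.4402 years


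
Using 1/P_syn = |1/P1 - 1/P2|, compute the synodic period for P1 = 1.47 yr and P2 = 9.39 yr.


1/P_syn = |1/P1 - 1/P2| = |1/1.47 - 1/9.39| => P_syn = 1.7428

1.7428 years


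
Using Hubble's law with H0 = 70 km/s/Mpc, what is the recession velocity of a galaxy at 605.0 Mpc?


v = H0 * d = 70 * 605.0 = 42350.0

42350.0 km/s


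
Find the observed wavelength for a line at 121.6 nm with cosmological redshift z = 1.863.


lam_obs = lam_emit * (1 + z) = 121.6 * (1 + 1.863) = 348.1408

348.1408 nm


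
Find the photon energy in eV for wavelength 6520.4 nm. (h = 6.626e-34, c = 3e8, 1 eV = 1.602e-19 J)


E = hc/lambda = 6.626e-34 * 3e8 / 6.520e-06 = 3.049e-20 J = 0.1903 eV

0.1903 eV


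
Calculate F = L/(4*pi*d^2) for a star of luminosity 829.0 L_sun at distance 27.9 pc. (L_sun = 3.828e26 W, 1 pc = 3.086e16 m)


F = L / (4*pi*d^2) = 3.173e+29 / (4*pi*(8.610e+17)^2) = 3.407e-08

3.407e-08 W/m^2


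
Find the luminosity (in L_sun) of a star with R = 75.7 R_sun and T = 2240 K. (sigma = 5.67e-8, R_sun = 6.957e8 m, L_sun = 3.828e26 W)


R = 75.7 * 6.957e8 m = 5.266449e+10 m. L = 4*pi*R^2*sigma*T^4 = 4*pi*(5.266449e+10)^2 * 5.67e-8 * 2240^4 = 4.975317059e+28 W. L/L_sun = 4.975317059e+28 / 3.828e26 = 129.9717

129.9717 L_sun


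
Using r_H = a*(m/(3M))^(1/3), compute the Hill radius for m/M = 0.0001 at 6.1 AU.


r_H = a * (m/3M)^(1/3) = 6.1 * (0.0001/3)^(1/3) = 0.1963

0.1963 AU


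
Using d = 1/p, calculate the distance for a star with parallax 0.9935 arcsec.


d = 1/p = 1/0.9935 = 1.0065

1.0065 pc


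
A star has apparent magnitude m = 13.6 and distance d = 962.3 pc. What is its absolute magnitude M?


M = m - 5*log10(d) + 5 = 13.6 - 5*log10(962.3) + 5 = 3.6834

3.6834


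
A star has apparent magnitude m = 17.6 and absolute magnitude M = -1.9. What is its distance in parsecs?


d = 10^((m - M + 5)/5) = 10^((17.6 - -1.9 + 5)/5) = 79432.8235

79432.8235 pc


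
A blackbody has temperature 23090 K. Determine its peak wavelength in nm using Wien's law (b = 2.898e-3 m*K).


lam_max = b / T = 2.898e-3 / 23090 = 1.255e-07 m = 125.5089 nm

125.5089 nm


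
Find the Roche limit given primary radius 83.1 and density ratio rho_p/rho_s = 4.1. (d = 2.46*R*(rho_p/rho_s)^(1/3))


d_Roche = 2.46 * 83.1 * 4.1^(1/3) = 327.188

327.188


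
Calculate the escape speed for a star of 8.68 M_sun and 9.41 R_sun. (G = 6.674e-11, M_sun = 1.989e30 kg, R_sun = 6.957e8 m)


M = 8.68 * 1.989e30 kg = 1.726452e+31 kg; R = 9.41 * 6.957e8 m = 6.546537e+09 m. v_esc = sqrt(2GM/R) = sqrt(2 * 6.674e-11 * 1.726452e+31 / 6.546537e+09) = 593307.0922

593307.0922 m/s


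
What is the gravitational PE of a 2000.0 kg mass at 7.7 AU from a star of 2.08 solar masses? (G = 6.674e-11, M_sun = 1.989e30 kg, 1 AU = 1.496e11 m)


M = 2.08 * 1.989e30 kg = 4.13712e+30 kg; r = 7.7 AU * 1.496e11 m/AU = 1.15192e+12 m. U = -GM*m/r = -(6.674e-11 * 4.13712e+30 * 2000.0) / 1.15192e+12 = -4.794e+11

-4.794e+11 J


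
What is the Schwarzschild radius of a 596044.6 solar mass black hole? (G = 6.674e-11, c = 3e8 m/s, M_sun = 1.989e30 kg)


M = 596044.6 * 1.989e30 kg = 1.185532709e+36 kg. rs = 2GM/c^2 = 2 * 6.674e-11 * 1.185532709e+36 / (3e8)^2 = 1.758e+09

1.758e+09 m


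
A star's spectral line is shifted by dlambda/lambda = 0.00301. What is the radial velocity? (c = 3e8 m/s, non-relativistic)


v = (dlambda/lambda) * c = 0.00301 * 3e8 = 903000.0

903000.0 m/s


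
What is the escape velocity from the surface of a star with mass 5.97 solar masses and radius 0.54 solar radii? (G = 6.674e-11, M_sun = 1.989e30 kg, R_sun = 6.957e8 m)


M = 5.97 * 1.989e30 kg = 1.187433e+31 kg; R = 0.54 * 6.957e8 m = 3.75678e+08 m. v_esc = sqrt(2GM/R) = sqrt(2 * 6.674e-11 * 1.187433e+31 / 3.75678e+08) = 2.054e+06

2.054e+06 m/s


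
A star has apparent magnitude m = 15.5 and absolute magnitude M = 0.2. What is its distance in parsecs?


d = 10^((m - M + 5)/5) = 10^((15.5 - 0.2 + 5)/5) = 11481.5362

11481.5362 pc


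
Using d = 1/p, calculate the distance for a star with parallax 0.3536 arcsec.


d = 1/p = 1/0.3536 = 2.8281

2.8281 pc


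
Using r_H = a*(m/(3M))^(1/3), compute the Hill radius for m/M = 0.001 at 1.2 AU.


r_H = a * (m/3M)^(1/3) = 1.2 * (0.001/3)^(1/3) = 0.0832

0.0832 AU


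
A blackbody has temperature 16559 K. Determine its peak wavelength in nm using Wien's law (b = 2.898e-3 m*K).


lam_max = b / T = 2.898e-3 / 16559 = 1.750e-07 m = 175.0106 nm

175.0106 nm


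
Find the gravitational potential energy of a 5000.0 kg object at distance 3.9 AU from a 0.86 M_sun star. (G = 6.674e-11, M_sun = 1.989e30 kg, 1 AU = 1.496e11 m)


M = 0.86 * 1.989e30 kg = 1.71054e+30 kg; r = 3.9 AU * 1.496e11 m/AU = 5.8344e+11 m. U = -GM*m/r = -(6.674e-11 * 1.71054e+30 * 5000.0) / 5.8344e+11 = -9.783e+11

-9.783e+11 J


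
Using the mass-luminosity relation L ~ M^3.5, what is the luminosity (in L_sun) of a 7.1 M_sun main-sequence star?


L/L_sun = (M/M_sun)^3.5 = 7.1^3.5 = 953.6834

953.6834 L_sun


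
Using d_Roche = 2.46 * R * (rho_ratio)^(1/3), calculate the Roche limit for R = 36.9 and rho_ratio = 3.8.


d_Roche = 2.46 * 36.9 * 3.8^(1/3) = 141.652

141.652


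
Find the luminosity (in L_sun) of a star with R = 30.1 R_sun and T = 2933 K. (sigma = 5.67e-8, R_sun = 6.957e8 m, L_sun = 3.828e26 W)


R = 30.1 * 6.957e8 m = 2.094057e+10 m. L = 4*pi*R^2*sigma*T^4 = 4*pi*(2.094057e+10)^2 * 5.67e-8 * 2933^4 = 2.312161539e+28 W. L/L_sun = 2.312161539e+28 / 3.828e26 = 60.4013

60.4013 L_sun


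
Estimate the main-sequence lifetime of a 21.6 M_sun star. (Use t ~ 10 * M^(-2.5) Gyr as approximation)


t = 10 * M^(-2.5) = 10 * 21.6^(-2.5) = 0.0046

0.0046 Gyr


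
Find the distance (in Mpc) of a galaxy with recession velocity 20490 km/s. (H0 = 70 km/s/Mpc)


d = v / H0 = 20490 / 70 = 292.7143

292.7143 Mpc


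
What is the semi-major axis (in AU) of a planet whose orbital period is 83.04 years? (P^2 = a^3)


a = P^(2/3) = 83.04^(2/3) = 19.0338

19.0338 AU


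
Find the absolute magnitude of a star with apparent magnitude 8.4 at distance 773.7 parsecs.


M = m - 5*log10(d) + 5 = 8.4 - 5*log10(773.7) + 5 = -1.0429

-1.0429


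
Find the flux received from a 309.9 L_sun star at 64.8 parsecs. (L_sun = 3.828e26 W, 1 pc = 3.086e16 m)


F = L / (4*pi*d^2) = 1.186e+29 / (4*pi*(2.000e+18)^2) = 2.361e-09

2.361e-09 W/m^2


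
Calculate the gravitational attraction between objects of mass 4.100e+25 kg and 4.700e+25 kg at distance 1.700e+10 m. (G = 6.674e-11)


F = G*m1*m2/r^2 = 6.674e-11 * 4.100e+25 * 4.700e+25 / (1.700e+10)^2 = 6.674e-11 * 1.927e+51 / 2.890e+20 = 4.450e+20

4.450e+20 N


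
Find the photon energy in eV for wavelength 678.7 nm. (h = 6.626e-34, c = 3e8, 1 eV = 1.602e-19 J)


E = hc/lambda = 6.626e-34 * 3e8 / 6.787e-07 = 2.929e-19 J = 1.8282 eV

1.8282 eV


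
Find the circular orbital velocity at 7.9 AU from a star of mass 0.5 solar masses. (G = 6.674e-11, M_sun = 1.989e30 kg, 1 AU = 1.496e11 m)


v = sqrt(GM/r) = sqrt(6.674e-11 * 9.945e+29 / 1.182e+12) = 7494.0425

7494.0425 m/s


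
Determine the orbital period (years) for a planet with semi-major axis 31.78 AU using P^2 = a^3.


P = a^(3/2) = 31.78^1.5 = 179.1558

179.1558 years


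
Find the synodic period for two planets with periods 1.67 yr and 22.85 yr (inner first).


1/P_syn = |1/P1 - 1/P2| = |1/1.67 - 1/22.85| => P_syn = 1.8017

1.8017 years


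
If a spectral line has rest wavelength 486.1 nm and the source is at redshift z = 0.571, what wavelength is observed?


lam_obs = lam_emit * (1 + z) = 486.1 * (1 + 0.571) = 763.6631

763.6631 nm


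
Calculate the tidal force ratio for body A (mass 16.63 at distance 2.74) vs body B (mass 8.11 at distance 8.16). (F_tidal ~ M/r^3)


Ratio = (M1/r1^3) / (M2/r2^3) = (16.63/2.74^3) / (8.11/8.16^3) = 54.1614

54.1614


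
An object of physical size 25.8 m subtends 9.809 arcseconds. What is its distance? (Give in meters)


D = size / theta_rad, theta_rad = 9.809 * pi/(180*3600) = 4.756e-05, D = 542525.4359

542525.4359 m


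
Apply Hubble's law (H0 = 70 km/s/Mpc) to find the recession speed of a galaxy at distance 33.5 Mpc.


v = H0 * d = 70 * 33.5 = 2345.0

2345.0 km/s


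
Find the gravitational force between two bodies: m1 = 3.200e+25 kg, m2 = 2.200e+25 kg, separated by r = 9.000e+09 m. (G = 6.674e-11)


F = G*m1*m2/r^2 = 6.674e-11 * 3.200e+25 * 2.200e+25 / (9.000e+09)^2 = 6.674e-11 * 7.040e+50 / 8.100e+19 = 5.801e+20

5.801e+20 N


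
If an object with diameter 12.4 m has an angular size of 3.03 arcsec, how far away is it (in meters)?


D = size / theta_rad, theta_rad = 3.03 * pi/(180*3600) = 1.469e-05, D = 844119.9992

844119.9992 m


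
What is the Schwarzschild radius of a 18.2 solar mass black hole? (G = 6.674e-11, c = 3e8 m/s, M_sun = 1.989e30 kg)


M = 18.2 * 1.989e30 kg = 3.61998e+31 kg. rs = 2GM/c^2 = 2 * 6.674e-11 * 3.61998e+31 / (3e8)^2 = 53688.3256

53688.3256 m


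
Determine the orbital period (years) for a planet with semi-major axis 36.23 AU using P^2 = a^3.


P = a^(3/2) = 36.23^1.5 = 218.0733

218.0733 years


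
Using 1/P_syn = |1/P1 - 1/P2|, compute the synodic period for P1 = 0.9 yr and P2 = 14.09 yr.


1/P_syn = |1/P1 - 1/P2| = |1/0.9 - 1/14.09| => P_syn = 0.9614

0.9614 years


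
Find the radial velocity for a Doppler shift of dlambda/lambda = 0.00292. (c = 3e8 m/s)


v = (dlambda/lambda) * c = 0.00292 * 3e8 = 876000.0

876000.0 m/s


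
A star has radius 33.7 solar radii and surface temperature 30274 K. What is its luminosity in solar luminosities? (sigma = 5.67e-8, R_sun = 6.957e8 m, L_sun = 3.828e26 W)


R = 33.7 * 6.957e8 m = 2.344509e+10 m. L = 4*pi*R^2*sigma*T^4 = 4*pi*(2.344509e+10)^2 * 5.67e-8 * 30274^4 = 3.289848946e+32 W. L/L_sun = 3.289848946e+32 / 3.828e26 = 859417.1751

859417.1751 L_sun


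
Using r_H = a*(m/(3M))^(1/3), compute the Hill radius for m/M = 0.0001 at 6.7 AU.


r_H = a * (m/3M)^(1/3) = 6.7 * (0.0001/3)^(1/3) = 0.2156

0.2156 AU


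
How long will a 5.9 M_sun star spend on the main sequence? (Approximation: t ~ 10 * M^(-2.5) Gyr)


t = 10 * M^(-2.5) = 10 * 5.9^(-2.5) = 0.1183

0.1183 Gyr


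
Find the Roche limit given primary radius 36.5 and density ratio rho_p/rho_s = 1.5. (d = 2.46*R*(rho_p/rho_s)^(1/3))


d_Roche = 2.46 * 36.5 * 1.5^(1/3) = 102.7839

102.7839


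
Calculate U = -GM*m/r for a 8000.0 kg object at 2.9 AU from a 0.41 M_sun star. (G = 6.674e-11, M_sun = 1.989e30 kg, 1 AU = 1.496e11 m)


M = 0.41 * 1.989e30 kg = 8.1549e+29 kg; r = 2.9 AU * 1.496e11 m/AU = 4.3384e+11 m. U = -GM*m/r = -(6.674e-11 * 8.1549e+29 * 8000.0) / 4.3384e+11 = -1.004e+12

-1.004e+12 J


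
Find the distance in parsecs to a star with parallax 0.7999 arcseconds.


d = 1/p = 1/0.7999 = 1.2502

1.2502 pc


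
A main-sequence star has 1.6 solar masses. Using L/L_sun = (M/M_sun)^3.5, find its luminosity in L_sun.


L/L_sun = (M/M_sun)^3.5 = 1.6^3.5 = 5.1811

5.1811 L_sun


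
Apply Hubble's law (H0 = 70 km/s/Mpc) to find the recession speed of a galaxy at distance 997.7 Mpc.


v = H0 * d = 70 * 997.7 = 69839.0

69839.0 km/s


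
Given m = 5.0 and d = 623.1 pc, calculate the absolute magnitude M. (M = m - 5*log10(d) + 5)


M = m - 5*log10(d) + 5 = 5.0 - 5*log10(623.1) + 5 = -3.9728

-3.9728


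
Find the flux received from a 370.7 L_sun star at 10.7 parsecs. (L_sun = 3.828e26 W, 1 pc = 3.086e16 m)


F = L / (4*pi*d^2) = 1.419e+29 / (4*pi*(3.302e+17)^2) = 1.036e-07

1.036e-07 W/m^2


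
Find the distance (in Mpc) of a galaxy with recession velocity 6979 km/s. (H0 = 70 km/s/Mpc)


d = v / H0 = 6979 / 70 = 99.7

99.7 Mpc


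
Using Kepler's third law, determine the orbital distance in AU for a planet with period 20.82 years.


a = P^(2/3) = 20.82^(2/3) = 7.5681

7.5681 AU


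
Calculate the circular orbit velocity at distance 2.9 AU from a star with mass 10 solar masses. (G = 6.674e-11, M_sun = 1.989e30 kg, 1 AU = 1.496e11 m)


v = sqrt(GM/r) = sqrt(6.674e-11 * 1.989e+31 / 4.338e+11) = 55315.3541

55315.3541 m/s


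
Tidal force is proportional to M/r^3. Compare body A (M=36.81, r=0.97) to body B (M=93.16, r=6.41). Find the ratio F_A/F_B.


Ratio = (M1/r1^3) / (M2/r2^3) = (36.81/0.97^3) / (93.16/6.41^3) = 114.0237

114.0237


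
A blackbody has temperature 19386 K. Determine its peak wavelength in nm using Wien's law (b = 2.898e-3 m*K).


lam_max = b / T = 2.898e-3 / 19386 = 1.495e-07 m = 149.4893 nm

149.4893 nm


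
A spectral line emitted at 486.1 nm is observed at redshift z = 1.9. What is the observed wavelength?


lam_obs = lam_emit * (1 + z) = 486.1 * (1 + 1.9) = 1409.69

1409.69 nm


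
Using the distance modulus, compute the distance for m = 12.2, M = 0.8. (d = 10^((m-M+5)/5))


d = 10^((m - M + 5)/5) = 10^((12.2 - 0.8 + 5)/5) = 1905.4607

1905.4607 pc


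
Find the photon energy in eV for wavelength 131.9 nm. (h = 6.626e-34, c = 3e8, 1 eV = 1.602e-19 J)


E = hc/lambda = 6.626e-34 * 3e8 / 1.319e-07 = 1.507e-18 J = 9.4073 eV

9.4073 eV


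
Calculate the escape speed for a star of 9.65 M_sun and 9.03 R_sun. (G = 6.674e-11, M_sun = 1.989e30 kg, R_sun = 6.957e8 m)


M = 9.65 * 1.989e30 kg = 1.919385e+31 kg; R = 9.03 * 6.957e8 m = 6.282171e+09 m. v_esc = sqrt(2GM/R) = sqrt(2 * 6.674e-11 * 1.919385e+31 / 6.282171e+09) = 638607.876

638607.876 m/s


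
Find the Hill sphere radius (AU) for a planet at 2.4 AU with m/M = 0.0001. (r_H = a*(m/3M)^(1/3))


r_H = a * (m/3M)^(1/3) = 2.4 * (0.0001/3)^(1/3) = 0.0772

0.0772 AU


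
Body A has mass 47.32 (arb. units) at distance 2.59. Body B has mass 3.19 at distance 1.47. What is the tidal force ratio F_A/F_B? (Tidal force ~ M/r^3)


Ratio = (M1/r1^3) / (M2/r2^3) = (47.32/2.59^3) / (3.19/1.47^3) = 2.7121

2.7121


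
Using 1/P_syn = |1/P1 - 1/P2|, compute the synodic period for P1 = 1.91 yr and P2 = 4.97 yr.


1/P_syn = |1/P1 - 1/P2| = |1/1.91 - 1/4.97| => P_syn = 3.1022

3.1022 years


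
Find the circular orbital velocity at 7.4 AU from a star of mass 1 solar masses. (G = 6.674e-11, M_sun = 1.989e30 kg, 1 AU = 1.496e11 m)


v = sqrt(GM/r) = sqrt(6.674e-11 * 1.989e+30 / 1.107e+12) = 10950.3711

10950.3711 m/s


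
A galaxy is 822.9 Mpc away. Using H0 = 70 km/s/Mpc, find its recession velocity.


v = H0 * d = 70 * 822.9 = 57603.0

57603.0 km/s


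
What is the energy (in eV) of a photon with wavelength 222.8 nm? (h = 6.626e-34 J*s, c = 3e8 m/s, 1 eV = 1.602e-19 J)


E = hc/lambda = 6.626e-34 * 3e8 / 2.228e-07 = 8.922e-19 J = 5.5692 eV

5.5692 eV


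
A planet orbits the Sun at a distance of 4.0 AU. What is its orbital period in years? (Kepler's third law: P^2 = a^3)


P = a^(3/2) = 4.0^1.5 = 8.0

8.0 years


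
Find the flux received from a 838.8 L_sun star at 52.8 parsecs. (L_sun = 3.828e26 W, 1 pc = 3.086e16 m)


F = L / (4*pi*d^2) = 3.211e+29 / (4*pi*(1.629e+18)^2) = 9.624e-09

9.624e-09 W/m^2


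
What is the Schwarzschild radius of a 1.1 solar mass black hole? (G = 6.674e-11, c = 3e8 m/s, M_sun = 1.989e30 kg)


M = 1.1 * 1.989e30 kg = 2.1879e+30 kg. rs = 2GM/c^2 = 2 * 6.674e-11 * 2.1879e+30 / (3e8)^2 = 3244.8988

3244.8988 m


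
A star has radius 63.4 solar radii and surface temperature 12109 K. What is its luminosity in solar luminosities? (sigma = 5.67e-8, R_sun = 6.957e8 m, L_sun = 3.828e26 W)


R = 63.4 * 6.957e8 m = 4.410738e+10 m. L = 4*pi*R^2*sigma*T^4 = 4*pi*(4.410738e+10)^2 * 5.67e-8 * 12109^4 = 2.980221628e+31 W. L/L_sun = 2.980221628e+31 / 3.828e26 = 77853.2296

77853.2296 L_sun


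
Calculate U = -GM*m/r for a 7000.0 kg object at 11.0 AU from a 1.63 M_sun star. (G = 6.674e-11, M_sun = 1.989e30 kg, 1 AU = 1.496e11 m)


M = 1.63 * 1.989e30 kg = 3.24207e+30 kg; r = 11.0 AU * 1.496e11 m/AU = 1.6456e+12 m. U = -GM*m/r = -(6.674e-11 * 3.24207e+30 * 7000.0) / 1.6456e+12 = -9.204e+11

-9.204e+11 J


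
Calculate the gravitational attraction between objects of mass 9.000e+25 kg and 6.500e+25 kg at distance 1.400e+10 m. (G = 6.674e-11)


F = G*m1*m2/r^2 = 6.674e-11 * 9.000e+25 * 6.500e+25 / (1.400e+10)^2 = 6.674e-11 * 5.850e+51 / 1.960e+20 = 1.992e+21

1.992e+21 N


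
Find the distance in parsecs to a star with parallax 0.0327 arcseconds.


d = 1/p = 1/0.0327 = 30.581

30.581 pc


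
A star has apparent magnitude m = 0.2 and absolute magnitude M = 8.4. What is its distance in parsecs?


d = 10^((m - M + 5)/5) = 10^((0.2 - 8.4 + 5)/5) = 0.2291

0.2291 pc


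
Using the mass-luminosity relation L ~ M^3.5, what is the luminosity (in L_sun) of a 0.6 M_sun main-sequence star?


L/L_sun = (M/M_sun)^3.5 = 0.6^3.5 = 0.1673

0.1673 L_sun


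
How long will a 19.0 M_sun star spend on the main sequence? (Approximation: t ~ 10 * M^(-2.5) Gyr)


t = 10 * M^(-2.5) = 10 * 19.0^(-2.5) = 0.0064

0.0064 Gyr


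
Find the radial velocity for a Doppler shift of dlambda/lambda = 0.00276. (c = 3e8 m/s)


v = (dlambda/lambda) * c = 0.00276 * 3e8 = 828000.0

828000.0 m/s


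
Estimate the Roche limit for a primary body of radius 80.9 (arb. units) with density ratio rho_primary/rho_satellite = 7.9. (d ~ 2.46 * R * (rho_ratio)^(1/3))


d_Roche = 2.46 * 80.9 * 7.9^(1/3) = 396.3626

396.3626


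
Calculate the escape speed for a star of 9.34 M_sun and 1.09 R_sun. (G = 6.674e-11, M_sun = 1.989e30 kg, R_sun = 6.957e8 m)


M = 9.34 * 1.989e30 kg = 1.857726e+31 kg; R = 1.09 * 6.957e8 m = 7.58313e+08 m. v_esc = sqrt(2GM/R) = sqrt(2 * 6.674e-11 * 1.857726e+31 / 7.58313e+08) = 1.808e+06

1.808e+06 m/s


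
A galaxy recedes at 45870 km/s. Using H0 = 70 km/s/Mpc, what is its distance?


d = v / H0 = 45870 / 70 = 655.2857

655.2857 Mpc


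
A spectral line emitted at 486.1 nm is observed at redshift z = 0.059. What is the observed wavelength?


lam_obs = lam_emit * (1 + z) = 486.1 * (1 + 0.059) = 514.7799

514.7799 nm


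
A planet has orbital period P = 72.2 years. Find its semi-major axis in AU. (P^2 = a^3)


a = P^(2/3) = 72.2^(2/3) = 17.339

17.339 AU


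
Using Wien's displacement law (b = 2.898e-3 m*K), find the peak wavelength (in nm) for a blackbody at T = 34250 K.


lam_max = b / T = 2.898e-3 / 34250 = 8.461e-08 m = 84.6131 nm

84.6131 nm


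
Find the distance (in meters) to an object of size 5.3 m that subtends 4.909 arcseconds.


D = size / theta_rad, theta_rad = 4.909 * pi/(180*3600) = 2.380e-05, D = 222693.7203

222693.7203 m


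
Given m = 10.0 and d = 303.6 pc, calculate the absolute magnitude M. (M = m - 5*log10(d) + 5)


M = m - 5*log10(d) + 5 = 10.0 - 5*log10(303.6) + 5 = 2.5885

2.5885


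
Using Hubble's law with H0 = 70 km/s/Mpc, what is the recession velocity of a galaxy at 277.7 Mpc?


v = H0 * d = 70 * 277.7 = 19439.0

19439.0 km/s


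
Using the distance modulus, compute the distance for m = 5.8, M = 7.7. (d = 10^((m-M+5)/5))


d = 10^((m - M + 5)/5) = 10^((5.8 - 7.7 + 5)/5) = 4.1687

4.1687 pc


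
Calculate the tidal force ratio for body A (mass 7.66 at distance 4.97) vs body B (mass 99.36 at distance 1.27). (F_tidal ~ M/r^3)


Ratio = (M1/r1^3) / (M2/r2^3) = (7.66/4.97^3) / (99.36/1.27^3) = 0.0013

0.0013


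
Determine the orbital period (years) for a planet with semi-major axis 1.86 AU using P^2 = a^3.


P = a^(3/2) = 1.86^1.5 = 2.5367

2.5367 years


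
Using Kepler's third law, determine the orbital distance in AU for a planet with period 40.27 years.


a = P^(2/3) = 40.27^(2/3) = 11.7486

11.7486 AU


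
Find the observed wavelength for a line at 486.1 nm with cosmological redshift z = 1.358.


lam_obs = lam_emit * (1 + z) = 486.1 * (1 + 1.358) = 1146.2238

1146.2238 nm
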